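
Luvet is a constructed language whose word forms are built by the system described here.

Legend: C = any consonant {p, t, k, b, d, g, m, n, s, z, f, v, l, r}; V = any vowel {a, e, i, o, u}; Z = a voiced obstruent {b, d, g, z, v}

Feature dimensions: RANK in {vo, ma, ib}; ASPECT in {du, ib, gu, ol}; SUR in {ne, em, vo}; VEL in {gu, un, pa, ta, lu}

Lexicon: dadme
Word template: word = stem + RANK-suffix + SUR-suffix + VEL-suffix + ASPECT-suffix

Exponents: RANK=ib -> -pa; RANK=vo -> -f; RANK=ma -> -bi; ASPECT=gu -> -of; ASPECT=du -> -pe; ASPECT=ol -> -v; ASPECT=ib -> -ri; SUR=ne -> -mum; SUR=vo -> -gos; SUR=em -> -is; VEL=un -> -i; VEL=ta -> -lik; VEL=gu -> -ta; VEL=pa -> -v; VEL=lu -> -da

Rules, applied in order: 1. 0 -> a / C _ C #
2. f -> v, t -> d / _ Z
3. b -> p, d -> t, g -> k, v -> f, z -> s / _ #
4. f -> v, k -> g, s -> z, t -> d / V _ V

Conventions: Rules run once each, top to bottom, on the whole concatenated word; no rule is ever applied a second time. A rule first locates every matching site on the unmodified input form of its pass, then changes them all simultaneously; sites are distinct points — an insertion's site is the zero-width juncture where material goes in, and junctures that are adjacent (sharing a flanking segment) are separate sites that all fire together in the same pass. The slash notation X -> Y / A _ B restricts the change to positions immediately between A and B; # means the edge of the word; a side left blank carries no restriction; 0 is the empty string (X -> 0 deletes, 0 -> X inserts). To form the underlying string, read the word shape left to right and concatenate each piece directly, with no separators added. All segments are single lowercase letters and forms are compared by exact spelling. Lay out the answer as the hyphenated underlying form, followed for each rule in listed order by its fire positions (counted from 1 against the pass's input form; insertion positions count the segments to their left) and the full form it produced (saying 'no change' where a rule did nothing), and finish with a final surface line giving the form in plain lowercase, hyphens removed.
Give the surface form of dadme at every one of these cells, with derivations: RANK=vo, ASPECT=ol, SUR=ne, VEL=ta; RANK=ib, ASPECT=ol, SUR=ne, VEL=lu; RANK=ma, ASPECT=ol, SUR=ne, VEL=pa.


cell RANK=vo, ASPECT=ol, SUR=ne, VEL=ta:
underlying: dadme-f-mum-lik-v
1. 0 -> a / C _ C #: inserts after position(s) 12: dadmefmumlikav
2. f -> v, t -> d / _ Z: no change
3. b -> p, d -> t, g -> k, v -> f, z -> s / _ #: fires at position(s) 14: dadmefmumlikaf
4. f -> v, k -> g, s -> z, t -> d / V _ V: fires at position(s) 12: dadmefmumligaf
surface: dadmefmumligaf

cell RANK=ib, ASPECT=ol, SUR=ne, VEL=lu:
underlying: dadme-pa-mum-da-v
1. 0 -> a / C _ C #: no change
2. f -> v, t -> d / _ Z: no change
3. b -> p, d -> t, g -> k, v -> f, z -> s / _ #: fires at position(s) 13: dadmepamumdaf
4. f -> v, k -> g, s -> z, t -> d / V _ V: no change
surface: dadmepamumdaf

cell RANK=ma, ASPECT=ol, SUR=ne, VEL=pa:
underlying: dadme-bi-mum-v-v
1. 0 -> a / C _ C #: inserts after position(s) 11: dadmebimumvav
2. f -> v, t -> d / _ Z: no change
3. b -> p, d -> t, g -> k, v -> f, z -> s / _ #: fires at position(s) 13: dadmebimumvaf
4. f -> v, k -> g, s -> z, t -> d / V _ V: no change
surface: dadmebimumvaf


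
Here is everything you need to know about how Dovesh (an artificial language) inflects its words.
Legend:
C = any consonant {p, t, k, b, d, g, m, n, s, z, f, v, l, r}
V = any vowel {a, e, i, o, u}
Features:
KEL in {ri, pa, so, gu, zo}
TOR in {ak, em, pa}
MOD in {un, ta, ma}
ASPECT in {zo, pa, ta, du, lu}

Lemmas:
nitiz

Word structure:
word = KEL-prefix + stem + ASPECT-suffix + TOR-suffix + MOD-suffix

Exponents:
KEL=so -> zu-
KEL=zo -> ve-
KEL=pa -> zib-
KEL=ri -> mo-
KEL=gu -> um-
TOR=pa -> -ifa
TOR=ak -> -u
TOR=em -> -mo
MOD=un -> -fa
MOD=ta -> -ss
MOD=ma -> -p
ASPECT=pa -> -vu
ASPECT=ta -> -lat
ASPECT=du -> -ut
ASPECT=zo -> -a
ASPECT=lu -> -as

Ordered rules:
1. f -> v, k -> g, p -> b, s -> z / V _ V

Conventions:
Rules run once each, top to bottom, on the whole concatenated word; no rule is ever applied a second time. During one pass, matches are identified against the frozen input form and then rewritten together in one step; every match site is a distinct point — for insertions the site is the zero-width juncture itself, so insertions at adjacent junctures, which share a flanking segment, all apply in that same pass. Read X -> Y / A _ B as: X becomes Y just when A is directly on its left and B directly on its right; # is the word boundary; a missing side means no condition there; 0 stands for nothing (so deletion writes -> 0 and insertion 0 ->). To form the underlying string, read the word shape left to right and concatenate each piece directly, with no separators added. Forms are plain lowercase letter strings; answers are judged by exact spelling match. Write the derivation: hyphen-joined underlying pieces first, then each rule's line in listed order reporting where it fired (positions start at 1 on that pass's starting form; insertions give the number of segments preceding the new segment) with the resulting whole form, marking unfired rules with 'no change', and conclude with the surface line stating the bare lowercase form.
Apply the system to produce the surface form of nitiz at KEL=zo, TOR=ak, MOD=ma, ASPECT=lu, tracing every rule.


underlying: ve-nitiz-as-u-p
1. f -> v, k -> g, p -> b, s -> z / V _ V: fires at position(s) 9: venitizazup
surface: venitizazup


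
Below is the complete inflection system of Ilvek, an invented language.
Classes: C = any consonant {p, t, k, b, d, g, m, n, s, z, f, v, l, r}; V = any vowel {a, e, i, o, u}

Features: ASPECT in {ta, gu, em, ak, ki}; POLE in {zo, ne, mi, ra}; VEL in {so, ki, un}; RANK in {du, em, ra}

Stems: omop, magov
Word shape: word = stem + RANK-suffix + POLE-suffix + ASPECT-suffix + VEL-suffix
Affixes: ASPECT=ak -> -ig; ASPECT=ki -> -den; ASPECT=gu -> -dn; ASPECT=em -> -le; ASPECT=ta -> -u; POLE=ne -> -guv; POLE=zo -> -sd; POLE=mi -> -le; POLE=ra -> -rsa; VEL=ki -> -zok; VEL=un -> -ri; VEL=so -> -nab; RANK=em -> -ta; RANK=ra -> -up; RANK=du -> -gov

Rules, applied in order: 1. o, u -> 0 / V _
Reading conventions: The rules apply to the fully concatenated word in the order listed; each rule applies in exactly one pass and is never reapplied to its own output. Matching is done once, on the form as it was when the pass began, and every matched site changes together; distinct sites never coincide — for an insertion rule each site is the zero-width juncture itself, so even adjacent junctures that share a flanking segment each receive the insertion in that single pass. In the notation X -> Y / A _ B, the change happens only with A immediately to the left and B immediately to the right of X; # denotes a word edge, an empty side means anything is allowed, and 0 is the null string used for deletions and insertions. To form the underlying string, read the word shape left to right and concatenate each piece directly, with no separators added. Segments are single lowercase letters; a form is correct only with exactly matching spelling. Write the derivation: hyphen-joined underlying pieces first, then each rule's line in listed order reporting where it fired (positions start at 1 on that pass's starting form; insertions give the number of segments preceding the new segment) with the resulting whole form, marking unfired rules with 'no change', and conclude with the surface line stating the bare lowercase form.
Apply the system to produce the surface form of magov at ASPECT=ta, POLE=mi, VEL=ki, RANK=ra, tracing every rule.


underlying: magov-up-le-u-zok
1. o, u -> 0 / V _: fires at position(s) 10: magovuplezok
surface: magovuplezok


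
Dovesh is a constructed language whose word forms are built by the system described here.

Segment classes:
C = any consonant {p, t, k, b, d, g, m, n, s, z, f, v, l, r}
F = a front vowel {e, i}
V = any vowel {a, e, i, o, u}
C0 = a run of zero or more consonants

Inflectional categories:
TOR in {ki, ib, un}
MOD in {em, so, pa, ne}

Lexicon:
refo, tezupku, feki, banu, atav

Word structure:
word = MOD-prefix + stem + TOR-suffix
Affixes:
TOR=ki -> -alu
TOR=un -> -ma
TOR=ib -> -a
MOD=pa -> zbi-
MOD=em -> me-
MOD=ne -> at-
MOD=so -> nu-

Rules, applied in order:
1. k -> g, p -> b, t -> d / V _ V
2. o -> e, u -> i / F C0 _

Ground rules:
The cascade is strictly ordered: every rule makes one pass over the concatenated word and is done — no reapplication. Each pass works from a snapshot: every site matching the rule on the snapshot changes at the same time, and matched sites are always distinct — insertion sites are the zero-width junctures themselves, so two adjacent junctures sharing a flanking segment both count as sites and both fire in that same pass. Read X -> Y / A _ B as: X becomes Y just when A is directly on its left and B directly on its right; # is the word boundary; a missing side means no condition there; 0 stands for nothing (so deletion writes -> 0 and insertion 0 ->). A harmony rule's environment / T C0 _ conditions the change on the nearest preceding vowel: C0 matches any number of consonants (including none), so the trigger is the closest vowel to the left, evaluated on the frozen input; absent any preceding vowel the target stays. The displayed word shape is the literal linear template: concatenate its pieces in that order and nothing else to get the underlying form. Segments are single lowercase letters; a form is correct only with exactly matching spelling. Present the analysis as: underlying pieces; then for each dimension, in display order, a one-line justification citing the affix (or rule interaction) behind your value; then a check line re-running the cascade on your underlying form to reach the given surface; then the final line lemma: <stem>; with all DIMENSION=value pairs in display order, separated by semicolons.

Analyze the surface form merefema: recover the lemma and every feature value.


underlying: me-refo-ma
TOR=un - signalled by the affix -ma
MOD=em - signalled by the affix me-
check: merefoma -> merefoma -> merefema
lemma: refo; TOR=un; MOD=em


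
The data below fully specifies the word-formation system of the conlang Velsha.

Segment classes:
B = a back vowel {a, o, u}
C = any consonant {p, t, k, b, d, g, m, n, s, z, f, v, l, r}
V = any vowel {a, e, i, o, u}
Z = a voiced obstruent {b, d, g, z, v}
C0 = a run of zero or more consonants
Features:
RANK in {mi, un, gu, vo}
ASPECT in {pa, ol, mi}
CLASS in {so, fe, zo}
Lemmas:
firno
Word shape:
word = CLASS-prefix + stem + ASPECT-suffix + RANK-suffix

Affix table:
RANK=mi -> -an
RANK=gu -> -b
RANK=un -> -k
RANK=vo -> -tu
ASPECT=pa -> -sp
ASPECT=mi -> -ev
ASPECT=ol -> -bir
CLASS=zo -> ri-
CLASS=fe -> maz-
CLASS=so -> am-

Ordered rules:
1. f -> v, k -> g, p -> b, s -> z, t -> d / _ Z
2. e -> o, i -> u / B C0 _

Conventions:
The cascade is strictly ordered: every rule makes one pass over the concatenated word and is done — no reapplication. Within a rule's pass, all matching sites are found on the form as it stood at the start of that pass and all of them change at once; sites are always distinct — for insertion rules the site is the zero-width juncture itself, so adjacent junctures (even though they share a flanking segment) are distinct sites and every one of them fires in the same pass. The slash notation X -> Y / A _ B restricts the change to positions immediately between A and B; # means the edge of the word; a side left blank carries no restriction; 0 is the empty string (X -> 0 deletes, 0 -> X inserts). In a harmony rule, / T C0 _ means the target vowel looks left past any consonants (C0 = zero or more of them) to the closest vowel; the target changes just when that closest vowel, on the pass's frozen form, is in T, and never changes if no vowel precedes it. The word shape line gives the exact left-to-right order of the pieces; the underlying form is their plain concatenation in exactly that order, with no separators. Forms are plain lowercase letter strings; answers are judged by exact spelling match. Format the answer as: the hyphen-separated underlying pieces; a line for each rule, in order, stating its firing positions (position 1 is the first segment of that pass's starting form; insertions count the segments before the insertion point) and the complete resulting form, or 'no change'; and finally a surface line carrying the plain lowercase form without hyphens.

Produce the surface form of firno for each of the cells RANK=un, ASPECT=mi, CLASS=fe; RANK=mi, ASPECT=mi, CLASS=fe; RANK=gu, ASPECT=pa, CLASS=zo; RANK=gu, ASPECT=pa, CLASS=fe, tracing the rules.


cell RANK=un, ASPECT=mi, CLASS=fe:
underlying: maz-firno-ev-k
1. f -> v, k -> g, p -> b, s -> z, t -> d / _ Z: no change
2. e -> o, i -> u / B C0 _: fires at position(s) 5, 9: mazfurnoovk
surface: mazfurnoovk

cell RANK=mi, ASPECT=mi, CLASS=fe:
underlying: maz-firno-ev-an
1. f -> v, k -> g, p -> b, s -> z, t -> d / _ Z: no change
2. e -> o, i -> u / B C0 _: fires at position(s) 5, 9: mazfurnoovan
surface: mazfurnoovan

cell RANK=gu, ASPECT=pa, CLASS=zo:
underlying: ri-firno-sp-b
1. f -> v, k -> g, p -> b, s -> z, t -> d / _ Z: fires at position(s) 9: rifirnosbb
2. e -> o, i -> u / B C0 _: no change
surface: rifirnosbb

cell RANK=gu, ASPECT=pa, CLASS=fe:
underlying: maz-firno-sp-b
1. f -> v, k -> g, p -> b, s -> z, t -> d / _ Z: fires at position(s) 10: mazfirnosbb
2. e -> o, i -> u / B C0 _: fires at position(s) 5: mazfurnosbb
surface: mazfurnosbb


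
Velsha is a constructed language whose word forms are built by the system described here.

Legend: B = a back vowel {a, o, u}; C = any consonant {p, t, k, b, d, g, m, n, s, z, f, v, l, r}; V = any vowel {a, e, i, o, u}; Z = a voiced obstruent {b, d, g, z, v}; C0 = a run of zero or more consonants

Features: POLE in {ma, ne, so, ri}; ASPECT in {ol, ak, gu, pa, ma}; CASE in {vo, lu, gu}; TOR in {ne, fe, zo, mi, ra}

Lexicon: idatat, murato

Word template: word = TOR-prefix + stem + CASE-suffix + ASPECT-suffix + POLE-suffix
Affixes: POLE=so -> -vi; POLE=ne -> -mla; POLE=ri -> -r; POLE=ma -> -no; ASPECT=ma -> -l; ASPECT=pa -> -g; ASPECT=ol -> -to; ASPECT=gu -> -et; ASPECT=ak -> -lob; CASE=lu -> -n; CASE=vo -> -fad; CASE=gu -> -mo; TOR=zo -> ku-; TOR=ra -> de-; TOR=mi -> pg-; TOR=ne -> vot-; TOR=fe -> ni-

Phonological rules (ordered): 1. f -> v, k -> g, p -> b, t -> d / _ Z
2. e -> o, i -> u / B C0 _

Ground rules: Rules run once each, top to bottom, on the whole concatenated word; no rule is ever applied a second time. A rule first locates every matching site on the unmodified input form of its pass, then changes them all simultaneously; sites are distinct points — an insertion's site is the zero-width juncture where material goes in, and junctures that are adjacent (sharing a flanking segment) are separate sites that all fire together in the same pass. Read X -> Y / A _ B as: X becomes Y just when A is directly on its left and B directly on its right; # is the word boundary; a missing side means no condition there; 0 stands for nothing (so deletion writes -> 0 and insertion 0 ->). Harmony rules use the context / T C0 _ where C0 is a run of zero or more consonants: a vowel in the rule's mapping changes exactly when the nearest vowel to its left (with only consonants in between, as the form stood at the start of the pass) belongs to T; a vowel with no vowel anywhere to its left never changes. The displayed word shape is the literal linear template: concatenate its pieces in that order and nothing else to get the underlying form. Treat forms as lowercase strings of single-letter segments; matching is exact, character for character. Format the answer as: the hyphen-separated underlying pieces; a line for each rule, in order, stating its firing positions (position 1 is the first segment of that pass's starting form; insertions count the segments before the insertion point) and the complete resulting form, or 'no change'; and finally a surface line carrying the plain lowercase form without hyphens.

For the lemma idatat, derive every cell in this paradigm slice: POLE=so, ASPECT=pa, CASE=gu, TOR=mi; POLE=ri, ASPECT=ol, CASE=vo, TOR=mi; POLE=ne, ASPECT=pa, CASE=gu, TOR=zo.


cell POLE=so, ASPECT=pa, CASE=gu, TOR=mi:
underlying: pg-idatat-mo-g-vi
1. f -> v, k -> g, p -> b, t -> d / _ Z: fires at position(s) 1: bgidatatmogvi
2. e -> o, i -> u / B C0 _: fires at position(s) 13: bgidatatmogvu
surface: bgidatatmogvu

cell POLE=ri, ASPECT=ol, CASE=vo, TOR=mi:
underlying: pg-idatat-fad-to-r
1. f -> v, k -> g, p -> b, t -> d / _ Z: fires at position(s) 1: bgidatatfadtor
2. e -> o, i -> u / B C0 _: no change
surface: bgidatatfadtor

cell POLE=ne, ASPECT=pa, CASE=gu, TOR=zo:
underlying: ku-idatat-mo-g-mla
1. f -> v, k -> g, p -> b, t -> d / _ Z: no change
2. e -> o, i -> u / B C0 _: fires at position(s) 3: kuudatatmogmla
surface: kuudatatmogmla


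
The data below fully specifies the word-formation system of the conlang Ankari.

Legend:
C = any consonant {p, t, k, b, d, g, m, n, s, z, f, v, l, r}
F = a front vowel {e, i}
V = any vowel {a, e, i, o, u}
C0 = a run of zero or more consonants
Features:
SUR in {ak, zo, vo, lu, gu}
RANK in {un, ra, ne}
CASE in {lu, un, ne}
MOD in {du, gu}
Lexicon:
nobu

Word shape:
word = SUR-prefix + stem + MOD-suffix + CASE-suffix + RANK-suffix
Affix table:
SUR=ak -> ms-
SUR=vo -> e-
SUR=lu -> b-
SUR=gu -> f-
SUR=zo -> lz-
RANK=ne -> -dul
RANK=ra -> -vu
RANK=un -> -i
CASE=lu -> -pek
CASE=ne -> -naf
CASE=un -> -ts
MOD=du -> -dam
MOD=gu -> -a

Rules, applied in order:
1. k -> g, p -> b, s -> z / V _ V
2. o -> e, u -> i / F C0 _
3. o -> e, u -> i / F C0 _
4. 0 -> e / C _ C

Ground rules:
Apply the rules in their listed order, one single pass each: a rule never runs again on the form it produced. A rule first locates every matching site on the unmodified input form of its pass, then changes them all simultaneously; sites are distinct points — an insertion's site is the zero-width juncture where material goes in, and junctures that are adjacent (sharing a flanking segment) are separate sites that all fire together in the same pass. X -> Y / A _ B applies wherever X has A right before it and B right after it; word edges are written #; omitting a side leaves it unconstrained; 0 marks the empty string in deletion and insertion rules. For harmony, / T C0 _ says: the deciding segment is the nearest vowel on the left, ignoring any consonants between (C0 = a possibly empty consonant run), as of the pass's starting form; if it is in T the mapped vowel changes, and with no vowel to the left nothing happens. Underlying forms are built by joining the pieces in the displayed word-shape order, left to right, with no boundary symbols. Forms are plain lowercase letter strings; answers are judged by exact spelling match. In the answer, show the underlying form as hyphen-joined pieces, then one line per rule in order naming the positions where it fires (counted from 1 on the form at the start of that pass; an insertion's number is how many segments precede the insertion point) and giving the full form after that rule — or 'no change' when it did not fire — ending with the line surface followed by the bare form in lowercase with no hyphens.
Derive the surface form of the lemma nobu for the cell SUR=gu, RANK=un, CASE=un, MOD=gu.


underlying: f-nobu-a-ts-i
1. k -> g, p -> b, s -> z / V _ V: no change
2. o -> e, u -> i / F C0 _: no change
3. o -> e, u -> i / F C0 _: no change
4. 0 -> e / C _ C: inserts after position(s) 1, 7: fenobuatesi
surface: fenobuatesi


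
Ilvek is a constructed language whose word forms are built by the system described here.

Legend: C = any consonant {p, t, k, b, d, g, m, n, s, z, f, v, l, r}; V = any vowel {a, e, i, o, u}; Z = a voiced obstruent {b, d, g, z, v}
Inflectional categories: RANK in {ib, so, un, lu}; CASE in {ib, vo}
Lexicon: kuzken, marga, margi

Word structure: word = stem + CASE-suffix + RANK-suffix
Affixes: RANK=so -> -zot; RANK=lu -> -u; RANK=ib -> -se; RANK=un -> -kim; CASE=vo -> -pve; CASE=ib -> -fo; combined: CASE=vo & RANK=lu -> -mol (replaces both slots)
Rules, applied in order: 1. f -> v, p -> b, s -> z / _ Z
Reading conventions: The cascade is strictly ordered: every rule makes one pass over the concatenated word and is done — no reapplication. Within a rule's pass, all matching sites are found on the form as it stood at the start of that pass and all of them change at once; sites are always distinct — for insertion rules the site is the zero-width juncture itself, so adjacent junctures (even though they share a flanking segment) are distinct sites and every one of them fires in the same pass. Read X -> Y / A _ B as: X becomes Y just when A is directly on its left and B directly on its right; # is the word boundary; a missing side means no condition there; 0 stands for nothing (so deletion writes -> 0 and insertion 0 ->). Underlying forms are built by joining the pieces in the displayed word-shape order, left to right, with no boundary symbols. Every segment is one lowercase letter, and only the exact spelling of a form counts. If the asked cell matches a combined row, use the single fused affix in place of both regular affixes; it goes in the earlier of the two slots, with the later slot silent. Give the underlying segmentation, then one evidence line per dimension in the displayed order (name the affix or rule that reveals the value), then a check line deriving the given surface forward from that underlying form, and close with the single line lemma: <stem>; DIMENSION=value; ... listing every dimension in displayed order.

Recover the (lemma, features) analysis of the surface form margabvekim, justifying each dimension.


underlying: marga-pve-kim
RANK=un - signalled by the affix -kim
CASE=vo - signalled by the affix -pve
check: margapvekim -> margabvekim
lemma: marga; RANK=un; CASE=vo


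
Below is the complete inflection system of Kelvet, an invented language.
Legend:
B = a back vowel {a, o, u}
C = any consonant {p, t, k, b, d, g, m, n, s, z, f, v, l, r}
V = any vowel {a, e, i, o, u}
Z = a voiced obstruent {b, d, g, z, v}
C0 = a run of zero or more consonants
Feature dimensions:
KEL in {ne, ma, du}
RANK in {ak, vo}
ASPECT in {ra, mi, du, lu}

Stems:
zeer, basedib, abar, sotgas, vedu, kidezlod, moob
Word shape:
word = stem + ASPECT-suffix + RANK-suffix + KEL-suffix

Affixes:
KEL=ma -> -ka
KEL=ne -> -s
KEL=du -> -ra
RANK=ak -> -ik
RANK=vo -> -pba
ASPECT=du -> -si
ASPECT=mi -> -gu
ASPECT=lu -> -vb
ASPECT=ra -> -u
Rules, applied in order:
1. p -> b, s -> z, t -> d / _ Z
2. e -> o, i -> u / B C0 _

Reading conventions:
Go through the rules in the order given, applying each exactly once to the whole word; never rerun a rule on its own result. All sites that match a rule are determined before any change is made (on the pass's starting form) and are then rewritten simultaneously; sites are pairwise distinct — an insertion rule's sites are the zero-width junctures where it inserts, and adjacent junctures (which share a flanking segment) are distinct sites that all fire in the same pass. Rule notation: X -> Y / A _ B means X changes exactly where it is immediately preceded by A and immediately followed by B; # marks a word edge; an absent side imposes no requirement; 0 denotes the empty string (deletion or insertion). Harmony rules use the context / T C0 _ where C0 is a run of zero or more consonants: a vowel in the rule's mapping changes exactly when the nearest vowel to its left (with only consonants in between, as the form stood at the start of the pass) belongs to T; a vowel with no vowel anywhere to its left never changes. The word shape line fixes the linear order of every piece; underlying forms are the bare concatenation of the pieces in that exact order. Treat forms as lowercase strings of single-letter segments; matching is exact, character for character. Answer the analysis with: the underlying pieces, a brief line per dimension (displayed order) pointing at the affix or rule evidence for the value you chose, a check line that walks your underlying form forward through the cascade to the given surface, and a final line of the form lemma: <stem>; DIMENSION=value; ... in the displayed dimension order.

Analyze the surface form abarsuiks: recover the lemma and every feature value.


underlying: abar-si-ik-s
KEL=ne - signalled by the affix -s
RANK=ak - signalled by the affix -ik
ASPECT=du - signalled by the affix -si
check: abarsiiks -> abarsiiks -> abarsuiks
lemma: abar; KEL=ne; RANK=ak; ASPECT=du


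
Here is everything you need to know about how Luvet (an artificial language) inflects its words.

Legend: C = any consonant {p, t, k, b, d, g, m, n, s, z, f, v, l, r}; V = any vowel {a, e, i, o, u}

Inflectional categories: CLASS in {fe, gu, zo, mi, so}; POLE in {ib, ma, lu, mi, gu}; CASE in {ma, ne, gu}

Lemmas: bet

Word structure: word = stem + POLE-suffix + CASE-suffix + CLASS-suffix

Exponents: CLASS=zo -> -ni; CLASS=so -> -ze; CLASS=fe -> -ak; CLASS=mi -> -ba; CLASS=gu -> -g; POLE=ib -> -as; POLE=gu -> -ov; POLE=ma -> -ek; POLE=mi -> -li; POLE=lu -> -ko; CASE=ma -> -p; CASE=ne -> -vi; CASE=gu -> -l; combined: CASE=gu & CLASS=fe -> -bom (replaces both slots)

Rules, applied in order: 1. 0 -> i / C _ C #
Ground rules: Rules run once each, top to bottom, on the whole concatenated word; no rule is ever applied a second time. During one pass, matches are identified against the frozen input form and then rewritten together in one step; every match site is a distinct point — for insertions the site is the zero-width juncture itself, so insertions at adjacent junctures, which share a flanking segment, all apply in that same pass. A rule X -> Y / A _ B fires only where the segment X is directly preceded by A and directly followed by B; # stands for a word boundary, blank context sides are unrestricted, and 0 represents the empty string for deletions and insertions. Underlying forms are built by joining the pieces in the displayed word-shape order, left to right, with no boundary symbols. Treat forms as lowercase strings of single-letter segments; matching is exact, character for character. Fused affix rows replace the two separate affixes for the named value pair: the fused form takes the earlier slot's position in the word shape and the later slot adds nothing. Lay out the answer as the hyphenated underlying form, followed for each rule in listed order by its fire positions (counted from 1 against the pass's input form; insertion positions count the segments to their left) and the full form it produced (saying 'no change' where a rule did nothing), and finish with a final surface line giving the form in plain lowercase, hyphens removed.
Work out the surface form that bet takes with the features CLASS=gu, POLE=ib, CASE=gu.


underlying: bet-as-l-g
1. 0 -> i / C _ C #: inserts after position(s) 6: betaslig
surface: betaslig


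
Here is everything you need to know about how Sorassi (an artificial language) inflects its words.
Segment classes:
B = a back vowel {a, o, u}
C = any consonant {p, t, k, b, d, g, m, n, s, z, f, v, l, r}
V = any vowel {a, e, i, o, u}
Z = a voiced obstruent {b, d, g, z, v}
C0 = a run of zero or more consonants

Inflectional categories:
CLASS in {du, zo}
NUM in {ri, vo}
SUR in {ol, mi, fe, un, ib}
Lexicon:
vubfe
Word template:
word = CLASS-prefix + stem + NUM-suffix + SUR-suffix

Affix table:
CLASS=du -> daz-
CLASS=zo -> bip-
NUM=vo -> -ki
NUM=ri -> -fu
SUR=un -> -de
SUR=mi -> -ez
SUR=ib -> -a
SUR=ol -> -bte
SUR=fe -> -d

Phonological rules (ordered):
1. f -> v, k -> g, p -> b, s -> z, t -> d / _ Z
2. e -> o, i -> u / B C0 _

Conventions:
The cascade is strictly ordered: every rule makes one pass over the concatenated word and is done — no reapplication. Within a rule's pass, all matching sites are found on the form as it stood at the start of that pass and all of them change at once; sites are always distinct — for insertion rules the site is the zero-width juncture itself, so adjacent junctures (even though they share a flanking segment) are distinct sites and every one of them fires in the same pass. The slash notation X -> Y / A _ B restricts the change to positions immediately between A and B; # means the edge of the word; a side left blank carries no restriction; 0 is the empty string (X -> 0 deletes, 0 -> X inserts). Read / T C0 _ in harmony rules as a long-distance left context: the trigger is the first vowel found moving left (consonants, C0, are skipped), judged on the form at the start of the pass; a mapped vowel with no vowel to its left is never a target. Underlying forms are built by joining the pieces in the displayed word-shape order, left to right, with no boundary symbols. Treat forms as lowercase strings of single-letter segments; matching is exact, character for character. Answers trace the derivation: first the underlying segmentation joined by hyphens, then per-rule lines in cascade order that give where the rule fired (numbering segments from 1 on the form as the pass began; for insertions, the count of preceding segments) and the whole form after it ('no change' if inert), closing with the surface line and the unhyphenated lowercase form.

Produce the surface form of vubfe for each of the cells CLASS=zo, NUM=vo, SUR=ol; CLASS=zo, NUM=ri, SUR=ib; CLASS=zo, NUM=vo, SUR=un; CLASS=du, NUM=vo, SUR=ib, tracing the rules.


cell CLASS=zo, NUM=vo, SUR=ol:
underlying: bip-vubfe-ki-bte
1. f -> v, k -> g, p -> b, s -> z, t -> d / _ Z: fires at position(s) 3: bibvubfekibte
2. e -> o, i -> u / B C0 _: fires at position(s) 8: bibvubfokibte
surface: bibvubfokibte

cell CLASS=zo, NUM=ri, SUR=ib:
underlying: bip-vubfe-fu-a
1. f -> v, k -> g, p -> b, s -> z, t -> d / _ Z: fires at position(s) 3: bibvubfefua
2. e -> o, i -> u / B C0 _: fires at position(s) 8: bibvubfofua
surface: bibvubfofua

cell CLASS=zo, NUM=vo, SUR=un:
underlying: bip-vubfe-ki-de
1. f -> v, k -> g, p -> b, s -> z, t -> d / _ Z: fires at position(s) 3: bibvubfekide
2. e -> o, i -> u / B C0 _: fires at position(s) 8: bibvubfokide
surface: bibvubfokide

cell CLASS=du, NUM=vo, SUR=ib:
underlying: daz-vubfe-ki-a
1. f -> v, k -> g, p -> b, s -> z, t -> d / _ Z: no change
2. e -> o, i -> u / B C0 _: fires at position(s) 8: dazvubfokia
surface: dazvubfokia


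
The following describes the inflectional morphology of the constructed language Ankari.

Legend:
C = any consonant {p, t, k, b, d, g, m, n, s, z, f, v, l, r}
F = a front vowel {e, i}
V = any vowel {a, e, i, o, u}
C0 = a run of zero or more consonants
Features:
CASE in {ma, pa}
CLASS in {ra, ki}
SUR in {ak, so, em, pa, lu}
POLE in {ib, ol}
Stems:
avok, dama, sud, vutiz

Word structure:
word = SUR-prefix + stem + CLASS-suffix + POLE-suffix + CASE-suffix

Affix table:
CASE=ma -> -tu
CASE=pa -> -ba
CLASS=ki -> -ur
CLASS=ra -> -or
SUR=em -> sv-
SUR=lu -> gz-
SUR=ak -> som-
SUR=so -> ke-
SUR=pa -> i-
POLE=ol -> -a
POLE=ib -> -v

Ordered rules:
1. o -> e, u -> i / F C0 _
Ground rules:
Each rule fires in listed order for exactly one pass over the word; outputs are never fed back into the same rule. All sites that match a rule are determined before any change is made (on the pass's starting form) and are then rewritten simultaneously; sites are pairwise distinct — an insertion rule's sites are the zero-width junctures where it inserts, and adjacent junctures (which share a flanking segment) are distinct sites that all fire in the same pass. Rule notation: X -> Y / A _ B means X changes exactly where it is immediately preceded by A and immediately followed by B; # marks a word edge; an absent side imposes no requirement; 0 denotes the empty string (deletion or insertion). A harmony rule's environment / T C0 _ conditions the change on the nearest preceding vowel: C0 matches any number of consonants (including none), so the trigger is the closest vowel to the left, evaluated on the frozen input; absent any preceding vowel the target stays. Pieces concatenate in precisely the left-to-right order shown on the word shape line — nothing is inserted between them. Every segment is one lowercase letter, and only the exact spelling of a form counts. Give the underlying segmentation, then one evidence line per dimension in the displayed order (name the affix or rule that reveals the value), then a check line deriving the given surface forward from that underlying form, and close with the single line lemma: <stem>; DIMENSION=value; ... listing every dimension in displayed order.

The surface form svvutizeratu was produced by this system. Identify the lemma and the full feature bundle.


underlying: sv-vutiz-or-a-tu
CASE=ma - signalled by the affix -tu
CLASS=ra - signalled by the affix -or
SUR=em - signalled by the affix sv-
POLE=ol - signalled by the affix -a
check: svvutizoratu -> svvutizeratu
lemma: vutiz; CASE=ma; CLASS=ra; SUR=em; POLE=ol


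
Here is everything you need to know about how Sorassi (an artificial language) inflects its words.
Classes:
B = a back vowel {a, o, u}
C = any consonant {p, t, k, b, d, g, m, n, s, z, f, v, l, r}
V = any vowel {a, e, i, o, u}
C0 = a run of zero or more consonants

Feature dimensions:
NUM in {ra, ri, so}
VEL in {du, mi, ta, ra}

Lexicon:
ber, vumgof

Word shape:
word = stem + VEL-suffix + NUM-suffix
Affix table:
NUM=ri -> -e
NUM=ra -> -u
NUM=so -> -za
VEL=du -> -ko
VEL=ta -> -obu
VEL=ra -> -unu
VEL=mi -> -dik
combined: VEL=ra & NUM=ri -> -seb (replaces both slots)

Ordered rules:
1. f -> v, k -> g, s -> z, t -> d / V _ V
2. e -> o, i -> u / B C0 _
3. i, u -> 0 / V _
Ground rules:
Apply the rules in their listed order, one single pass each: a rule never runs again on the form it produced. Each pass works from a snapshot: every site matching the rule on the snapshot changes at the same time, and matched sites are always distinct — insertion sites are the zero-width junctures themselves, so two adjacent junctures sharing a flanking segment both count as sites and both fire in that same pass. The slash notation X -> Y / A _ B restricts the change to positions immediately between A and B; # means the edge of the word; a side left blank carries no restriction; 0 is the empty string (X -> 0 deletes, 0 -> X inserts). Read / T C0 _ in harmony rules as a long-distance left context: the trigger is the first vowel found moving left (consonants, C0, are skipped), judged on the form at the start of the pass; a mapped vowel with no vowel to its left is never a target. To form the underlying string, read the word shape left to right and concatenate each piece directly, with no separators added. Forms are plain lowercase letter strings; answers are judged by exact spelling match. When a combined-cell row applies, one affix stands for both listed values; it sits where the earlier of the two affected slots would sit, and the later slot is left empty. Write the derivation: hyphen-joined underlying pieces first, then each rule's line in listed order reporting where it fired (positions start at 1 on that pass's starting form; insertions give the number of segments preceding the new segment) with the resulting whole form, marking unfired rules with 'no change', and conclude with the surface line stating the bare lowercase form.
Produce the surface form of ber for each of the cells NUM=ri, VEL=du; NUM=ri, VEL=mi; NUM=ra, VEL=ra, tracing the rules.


cell NUM=ri, VEL=du:
underlying: ber-ko-e
1. f -> v, k -> g, s -> z, t -> d / V _ V: no change
2. e -> o, i -> u / B C0 _: fires at position(s) 6: berkoo
3. i, u -> 0 / V _: no change
surface: berkoo

cell NUM=ri, VEL=mi:
underlying: ber-dik-e
1. f -> v, k -> g, s -> z, t -> d / V _ V: fires at position(s) 6: berdige
2. e -> o, i -> u / B C0 _: no change
3. i, u -> 0 / V _: no change
surface: berdige

cell NUM=ra, VEL=ra:
underlying: ber-unu-u
1. f -> v, k -> g, s -> z, t -> d / V _ V: no change
2. e -> o, i -> u / B C0 _: no change
3. i, u -> 0 / V _: fires at position(s) 7: berunu
surface: berunu


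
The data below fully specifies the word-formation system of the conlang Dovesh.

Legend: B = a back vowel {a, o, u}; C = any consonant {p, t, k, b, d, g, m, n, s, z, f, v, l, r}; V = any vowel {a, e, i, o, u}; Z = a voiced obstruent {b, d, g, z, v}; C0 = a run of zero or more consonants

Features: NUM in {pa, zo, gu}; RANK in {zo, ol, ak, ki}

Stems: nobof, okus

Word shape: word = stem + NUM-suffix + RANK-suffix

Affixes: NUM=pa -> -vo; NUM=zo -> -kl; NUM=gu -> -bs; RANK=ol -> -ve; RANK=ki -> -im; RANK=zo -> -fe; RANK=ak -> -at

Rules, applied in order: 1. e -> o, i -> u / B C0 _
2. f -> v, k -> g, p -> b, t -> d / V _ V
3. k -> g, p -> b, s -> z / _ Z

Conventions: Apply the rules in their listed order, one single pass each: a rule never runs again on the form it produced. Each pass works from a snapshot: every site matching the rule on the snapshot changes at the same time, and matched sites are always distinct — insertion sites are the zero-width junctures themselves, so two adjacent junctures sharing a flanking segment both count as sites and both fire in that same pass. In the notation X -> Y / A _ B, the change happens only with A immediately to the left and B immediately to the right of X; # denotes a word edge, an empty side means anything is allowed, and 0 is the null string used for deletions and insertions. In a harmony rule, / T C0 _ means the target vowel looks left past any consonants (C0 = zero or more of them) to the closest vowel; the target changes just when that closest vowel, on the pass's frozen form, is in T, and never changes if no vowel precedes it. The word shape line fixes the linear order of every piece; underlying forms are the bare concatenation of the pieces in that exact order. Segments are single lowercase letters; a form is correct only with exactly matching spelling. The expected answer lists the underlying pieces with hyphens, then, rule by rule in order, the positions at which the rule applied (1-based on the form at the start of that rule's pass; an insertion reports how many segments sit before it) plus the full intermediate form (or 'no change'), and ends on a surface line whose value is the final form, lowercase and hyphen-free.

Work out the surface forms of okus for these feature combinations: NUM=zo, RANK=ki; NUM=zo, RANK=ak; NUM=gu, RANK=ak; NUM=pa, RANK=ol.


cell NUM=zo, RANK=ki:
underlying: okus-kl-im
1. e -> o, i -> u / B C0 _: fires at position(s) 7: okusklum
2. f -> v, k -> g, p -> b, t -> d / V _ V: fires at position(s) 2: ogusklum
3. k -> g, p -> b, s -> z / _ Z: no change
surface: ogusklum

cell NUM=zo, RANK=ak:
underlying: okus-kl-at
1. e -> o, i -> u / B C0 _: no change
2. f -> v, k -> g, p -> b, t -> d / V _ V: fires at position(s) 2: ogusklat
3. k -> g, p -> b, s -> z / _ Z: no change
surface: ogusklat

cell NUM=gu, RANK=ak:
underlying: okus-bs-at
1. e -> o, i -> u / B C0 _: no change
2. f -> v, k -> g, p -> b, t -> d / V _ V: fires at position(s) 2: ogusbsat
3. k -> g, p -> b, s -> z / _ Z: fires at position(s) 4: oguzbsat
surface: oguzbsat

cell NUM=pa, RANK=ol:
underlying: okus-vo-ve
1. e -> o, i -> u / B C0 _: fires at position(s) 8: okusvovo
2. f -> v, k -> g, p -> b, t -> d / V _ V: fires at position(s) 2: ogusvovo
3. k -> g, p -> b, s -> z / _ Z: fires at position(s) 4: oguzvovo
surface: oguzvovo


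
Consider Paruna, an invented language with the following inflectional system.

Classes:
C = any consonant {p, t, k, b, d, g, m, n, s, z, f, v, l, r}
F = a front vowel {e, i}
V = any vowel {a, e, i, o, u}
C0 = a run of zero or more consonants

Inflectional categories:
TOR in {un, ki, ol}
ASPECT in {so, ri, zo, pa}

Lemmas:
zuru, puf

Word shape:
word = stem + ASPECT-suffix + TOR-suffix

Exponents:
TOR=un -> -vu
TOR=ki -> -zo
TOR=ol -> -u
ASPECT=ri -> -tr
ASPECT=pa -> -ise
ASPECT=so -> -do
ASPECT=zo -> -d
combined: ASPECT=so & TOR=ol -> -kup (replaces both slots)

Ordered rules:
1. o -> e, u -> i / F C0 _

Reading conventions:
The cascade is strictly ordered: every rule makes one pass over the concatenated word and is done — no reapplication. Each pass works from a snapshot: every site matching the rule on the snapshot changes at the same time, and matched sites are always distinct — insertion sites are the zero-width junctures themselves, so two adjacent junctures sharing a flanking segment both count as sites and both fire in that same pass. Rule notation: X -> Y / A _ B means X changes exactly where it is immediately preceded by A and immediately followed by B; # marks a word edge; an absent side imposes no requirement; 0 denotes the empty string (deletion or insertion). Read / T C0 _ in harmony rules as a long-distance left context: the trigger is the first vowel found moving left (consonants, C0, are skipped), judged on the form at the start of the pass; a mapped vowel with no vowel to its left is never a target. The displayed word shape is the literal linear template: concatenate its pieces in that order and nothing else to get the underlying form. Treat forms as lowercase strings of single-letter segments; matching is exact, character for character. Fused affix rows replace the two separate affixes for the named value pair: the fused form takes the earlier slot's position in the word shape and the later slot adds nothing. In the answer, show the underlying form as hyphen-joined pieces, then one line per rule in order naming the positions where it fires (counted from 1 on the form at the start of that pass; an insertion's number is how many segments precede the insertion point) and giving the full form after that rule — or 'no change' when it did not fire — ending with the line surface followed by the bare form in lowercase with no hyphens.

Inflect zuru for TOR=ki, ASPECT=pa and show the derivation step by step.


underlying: zuru-ise-zo
1. o -> e, u -> i / F C0 _: fires at position(s) 9: zuruiseze
surface: zuruiseze
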